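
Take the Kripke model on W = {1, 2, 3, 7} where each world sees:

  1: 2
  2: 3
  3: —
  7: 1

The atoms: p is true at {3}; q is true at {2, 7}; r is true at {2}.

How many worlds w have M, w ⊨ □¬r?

1: successors {2}; ¬r there: 2:F. ✗
2: successors {3}; ¬r there: 3:T. ✓
3: no successors, so □¬r holds vacuously. ✓
7: successors {1}; ¬r there: 1:T. ✓
Satisfying worlds: {2, 3, 7}.

3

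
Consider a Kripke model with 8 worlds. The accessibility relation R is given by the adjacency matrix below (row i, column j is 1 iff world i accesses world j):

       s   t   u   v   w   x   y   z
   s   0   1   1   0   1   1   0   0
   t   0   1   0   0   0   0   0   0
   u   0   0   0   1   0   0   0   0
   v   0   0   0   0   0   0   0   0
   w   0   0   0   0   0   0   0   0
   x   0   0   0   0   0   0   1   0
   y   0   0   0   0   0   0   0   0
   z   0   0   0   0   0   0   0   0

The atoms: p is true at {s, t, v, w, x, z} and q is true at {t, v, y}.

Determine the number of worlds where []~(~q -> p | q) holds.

s: successors {t, u, w, x}; ~(~q -> p | q) there: t:F, u:T, w:F, x:F. ✗
t: successors {t}; ~(~q -> p | q) there: t:F. ✗
u: successors {v}; ~(~q -> p | q) there: v:F. ✗
v: no successors, so []~(~q -> p | q) holds vacuously. ✓
w: no successors, so []~(~q -> p | q) holds vacuously. ✓
x: successors {y}; ~(~q -> p | q) there: y:F. ✗
y: no successors, so []~(~q -> p | q) holds vacuously. ✓
z: no successors, so []~(~q -> p | q) holds vacuously. ✓
Satisfying worlds: {v, w, y, z}.

4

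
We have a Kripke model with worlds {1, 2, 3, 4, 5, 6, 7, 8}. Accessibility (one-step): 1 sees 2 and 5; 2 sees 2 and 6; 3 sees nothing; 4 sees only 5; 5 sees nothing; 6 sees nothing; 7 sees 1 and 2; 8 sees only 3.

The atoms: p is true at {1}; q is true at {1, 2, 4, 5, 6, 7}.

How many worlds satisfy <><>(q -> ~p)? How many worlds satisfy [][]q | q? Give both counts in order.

For <><>(q -> ~p):
1: successors {2, 5}; <>(q -> ~p) there: 2:T, 5:F. ✓
2: successors {2, 6}; <>(q -> ~p) there: 2:T, 6:F. ✓
3: no successors, so <><>(q -> ~p) fails. ✗
4: successors {5}; <>(q -> ~p) there: 5:F. ✗
5: no successors, so <><>(q -> ~p) fails. ✗
6: no successors, so <><>(q -> ~p) fails. ✗
7: successors {1, 2}; <>(q -> ~p) there: 1:T, 2:T. ✓
8: successors {3}; <>(q -> ~p) there: 3:F. ✗
— 3 worlds.
For [][]q | q:
1: [][]q is T, q is T. ✓
2: [][]q is T, q is T. ✓
3: [][]q is T, q is F. ✓
4: [][]q is T, q is T. ✓
5: [][]q is T, q is T. ✓
6: [][]q is T, q is T. ✓
7: [][]q is T, q is T. ✓
8: [][]q is T, q is F. ✓
— 8 worlds.

3 and 8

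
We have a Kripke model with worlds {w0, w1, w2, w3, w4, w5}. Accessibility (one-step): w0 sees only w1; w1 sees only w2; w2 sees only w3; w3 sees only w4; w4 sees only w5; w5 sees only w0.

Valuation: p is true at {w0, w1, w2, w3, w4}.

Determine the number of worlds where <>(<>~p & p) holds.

1

w0: successors {w1}; <>~p & p there: w1:F. ✗
w1: successors {w2}; <>~p & p there: w2:F. ✗
w2: successors {w3}; <>~p & p there: w3:F. ✗
w3: successors {w4}; <>~p & p there: w4:T. ✓
w4: successors {w5}; <>~p & p there: w5:F. ✗
w5: successors {w0}; <>~p & p there: w0:F. ✗
Satisfying worlds: {w3}.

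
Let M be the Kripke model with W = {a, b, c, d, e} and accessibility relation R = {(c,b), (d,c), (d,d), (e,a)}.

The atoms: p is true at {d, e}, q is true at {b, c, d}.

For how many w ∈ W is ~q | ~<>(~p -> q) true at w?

a: ~q is T, ~<>(~p -> q) is T. ✓
b: ~q is F, ~<>(~p -> q) is T. ✓
c: ~q is F, ~<>(~p -> q) is F. ✗
d: ~q is F, ~<>(~p -> q) is F. ✗
e: ~q is T, ~<>(~p -> q) is T. ✓
Satisfying worlds: {a, b, e}.

3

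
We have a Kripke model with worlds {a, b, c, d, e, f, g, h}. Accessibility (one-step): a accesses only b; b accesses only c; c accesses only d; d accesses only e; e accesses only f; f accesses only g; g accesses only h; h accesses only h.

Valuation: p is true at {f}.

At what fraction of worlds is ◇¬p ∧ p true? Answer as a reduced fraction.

a: ◇¬p is T, p is F. ✗
b: ◇¬p is T, p is F. ✗
c: ◇¬p is T, p is F. ✗
d: ◇¬p is T, p is F. ✗
e: ◇¬p is F, p is F. ✗
f: ◇¬p is T, p is T. ✓
g: ◇¬p is T, p is F. ✗
h: ◇¬p is T, p is F. ✗
That's 1 of 8 worlds, so 1/8.

1/8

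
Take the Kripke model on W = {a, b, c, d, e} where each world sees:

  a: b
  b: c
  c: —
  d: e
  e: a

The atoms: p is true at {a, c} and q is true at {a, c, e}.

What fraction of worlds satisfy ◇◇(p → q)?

3/5

a: successors {b}; ◇(p → q) there: b:T. ✓
b: successors {c}; ◇(p → q) there: c:F. ✗
c: no successors, so ◇◇(p → q) fails. ✗
d: successors {e}; ◇(p → q) there: e:T. ✓
e: successors {a}; ◇(p → q) there: a:T. ✓
That's 3 of 5 worlds, so 3/5.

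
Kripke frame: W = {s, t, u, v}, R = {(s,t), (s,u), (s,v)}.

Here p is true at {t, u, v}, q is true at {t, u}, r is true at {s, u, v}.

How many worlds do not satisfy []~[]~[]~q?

1

s: successors {t, u, v}; ~[]~[]~q there: t:F, u:F, v:F. ✗
t: no successors, so []~[]~[]~q holds vacuously. ✓
u: no successors, so []~[]~[]~q holds vacuously. ✓
v: no successors, so []~[]~[]~q holds vacuously. ✓
Satisfying worlds: {t, u, v}.
So []~[]~[]~q fails at the other 1 world.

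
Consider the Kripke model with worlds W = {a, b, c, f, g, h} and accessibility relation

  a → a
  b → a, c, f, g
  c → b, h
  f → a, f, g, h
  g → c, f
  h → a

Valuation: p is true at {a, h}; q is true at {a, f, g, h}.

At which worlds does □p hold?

{a, h}

a: successors {a}; p there: a:T. ✓
b: successors {a, c, f, g}; p there: a:T, c:F, f:F, g:F. ✗
c: successors {b, h}; p there: b:F, h:T. ✗
f: successors {a, f, g, h}; p there: a:T, f:F, g:F, h:T. ✗
g: successors {c, f}; p there: c:F, f:F. ✗
h: successors {a}; p there: a:T. ✓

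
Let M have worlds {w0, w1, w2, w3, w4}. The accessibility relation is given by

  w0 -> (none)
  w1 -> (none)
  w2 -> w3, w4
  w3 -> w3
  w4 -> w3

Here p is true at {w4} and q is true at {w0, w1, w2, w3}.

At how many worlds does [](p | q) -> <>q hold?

3

w0: [](p | q) is T, <>q is F. ✗
w1: [](p | q) is T, <>q is F. ✗
w2: [](p | q) is T, <>q is T. ✓
w3: [](p | q) is T, <>q is T. ✓
w4: [](p | q) is T, <>q is T. ✓
Satisfying worlds: {w2, w3, w4}.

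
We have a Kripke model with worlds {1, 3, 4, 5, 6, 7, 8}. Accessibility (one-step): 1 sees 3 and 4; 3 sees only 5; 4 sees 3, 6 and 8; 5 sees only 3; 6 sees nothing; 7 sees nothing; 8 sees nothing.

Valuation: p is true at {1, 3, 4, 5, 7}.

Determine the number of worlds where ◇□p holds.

1: successors {3, 4}; □p there: 3:T, 4:F. ✓
3: successors {5}; □p there: 5:T. ✓
4: successors {3, 6, 8}; □p there: 3:T, 6:T, 8:T. ✓
5: successors {3}; □p there: 3:T. ✓
6: no successors, so ◇□p fails. ✗
7: no successors, so ◇□p fails. ✗
8: no successors, so ◇□p fails. ✗
Satisfying worlds: {1, 3, 4, 5}.

4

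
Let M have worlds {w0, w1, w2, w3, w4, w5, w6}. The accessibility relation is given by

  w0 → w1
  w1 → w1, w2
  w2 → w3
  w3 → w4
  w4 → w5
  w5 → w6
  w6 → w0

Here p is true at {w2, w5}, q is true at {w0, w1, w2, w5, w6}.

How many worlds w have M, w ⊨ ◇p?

2

w0: successors {w1}; p there: w1:F. ✗
w1: successors {w1, w2}; p there: w1:F, w2:T. ✓
w2: successors {w3}; p there: w3:F. ✗
w3: successors {w4}; p there: w4:F. ✗
w4: successors {w5}; p there: w5:T. ✓
w5: successors {w6}; p there: w6:F. ✗
w6: successors {w0}; p there: w0:F. ✗
Satisfying worlds: {w1, w4}.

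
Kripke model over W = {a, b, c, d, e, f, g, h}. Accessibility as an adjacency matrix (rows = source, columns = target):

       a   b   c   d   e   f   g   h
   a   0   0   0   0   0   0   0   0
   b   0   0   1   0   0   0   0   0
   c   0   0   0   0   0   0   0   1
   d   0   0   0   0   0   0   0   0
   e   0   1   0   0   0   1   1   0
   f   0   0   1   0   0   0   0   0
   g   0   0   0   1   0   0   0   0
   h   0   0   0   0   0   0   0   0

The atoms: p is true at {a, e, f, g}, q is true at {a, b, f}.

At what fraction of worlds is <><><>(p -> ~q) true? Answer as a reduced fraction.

1/8

a: no successors, so <><><>(p -> ~q) fails. ✗
b: successors {c}; <><>(p -> ~q) there: c:F. ✗
c: successors {h}; <><>(p -> ~q) there: h:F. ✗
d: no successors, so <><><>(p -> ~q) fails. ✗
e: successors {b, f, g}; <><>(p -> ~q) there: b:T, f:T, g:F. ✓
f: successors {c}; <><>(p -> ~q) there: c:F. ✗
g: successors {d}; <><>(p -> ~q) there: d:F. ✗
h: no successors, so <><><>(p -> ~q) fails. ✗
That's 1 of 8 worlds, so 1/8.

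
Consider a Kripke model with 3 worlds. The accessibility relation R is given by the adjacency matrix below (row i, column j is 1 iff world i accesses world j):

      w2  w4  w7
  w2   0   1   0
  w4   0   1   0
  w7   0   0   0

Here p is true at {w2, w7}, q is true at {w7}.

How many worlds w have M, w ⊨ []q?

1

w2: successors {w4}; q there: w4:F. ✗
w4: successors {w4}; q there: w4:F. ✗
w7: no successors, so []q holds vacuously. ✓
Satisfying worlds: {w7}.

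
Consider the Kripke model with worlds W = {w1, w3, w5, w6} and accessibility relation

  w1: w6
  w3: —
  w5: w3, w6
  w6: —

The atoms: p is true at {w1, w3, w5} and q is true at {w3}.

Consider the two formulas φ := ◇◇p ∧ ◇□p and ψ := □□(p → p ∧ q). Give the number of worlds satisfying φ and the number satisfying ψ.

0 and 4

For ◇◇p ∧ ◇□p:
w1: ◇◇p is F, ◇□p is T. ✗
w3: ◇◇p is F, ◇□p is F. ✗
w5: ◇◇p is F, ◇□p is T. ✗
w6: ◇◇p is F, ◇□p is F. ✗
— 0 worlds.
For □□(p → p ∧ q):
w1: successors {w6}; □(p → p ∧ q) there: w6:T. ✓
w3: no successors, so □□(p → p ∧ q) holds vacuously. ✓
w5: successors {w3, w6}; □(p → p ∧ q) there: w3:T, w6:T. ✓
w6: no successors, so □□(p → p ∧ q) holds vacuously. ✓
— 4 worlds.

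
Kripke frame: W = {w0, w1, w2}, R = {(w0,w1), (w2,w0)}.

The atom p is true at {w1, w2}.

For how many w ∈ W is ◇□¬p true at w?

1

w0: successors {w1}; □¬p there: w1:T. ✓
w1: no successors, so ◇□¬p fails. ✗
w2: successors {w0}; □¬p there: w0:F. ✗
Satisfying worlds: {w0}.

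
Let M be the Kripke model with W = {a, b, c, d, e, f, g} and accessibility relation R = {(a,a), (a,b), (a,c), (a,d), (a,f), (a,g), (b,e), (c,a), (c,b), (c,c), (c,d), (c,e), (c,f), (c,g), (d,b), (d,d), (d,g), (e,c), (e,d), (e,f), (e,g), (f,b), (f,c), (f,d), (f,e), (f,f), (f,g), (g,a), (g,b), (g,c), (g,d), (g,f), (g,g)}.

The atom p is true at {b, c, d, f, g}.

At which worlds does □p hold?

a: successors {a, b, c, d, f, g}; p there: a:F, b:T, c:T, d:T, f:T, g:T. ✗
b: successors {e}; p there: e:F. ✗
c: successors {a, b, c, d, e, f, g}; p there: a:F, b:T, c:T, d:T, e:F, f:T, g:T. ✗
d: successors {b, d, g}; p there: b:T, d:T, g:T. ✓
e: successors {c, d, f, g}; p there: c:T, d:T, f:T, g:T. ✓
f: successors {b, c, d, e, f, g}; p there: b:T, c:T, d:T, e:F, f:T, g:T. ✗
g: successors {a, b, c, d, f, g}; p there: a:F, b:T, c:T, d:T, f:T, g:T. ✗

{d, e}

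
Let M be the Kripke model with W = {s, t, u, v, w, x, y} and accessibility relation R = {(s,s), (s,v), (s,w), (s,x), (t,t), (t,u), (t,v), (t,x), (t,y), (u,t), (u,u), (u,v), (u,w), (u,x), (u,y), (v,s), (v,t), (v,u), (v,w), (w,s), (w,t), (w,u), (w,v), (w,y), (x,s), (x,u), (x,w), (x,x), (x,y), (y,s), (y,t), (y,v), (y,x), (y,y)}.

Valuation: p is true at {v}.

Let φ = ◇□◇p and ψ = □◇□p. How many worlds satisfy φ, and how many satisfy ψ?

5 and 0

For ◇□◇p:
s: successors {s, v, w, x}; □◇p there: s:F, v:T, w:F, x:F. ✓
t: successors {t, u, v, x, y}; □◇p there: t:F, u:F, v:T, x:F, y:F. ✓
u: successors {t, u, v, w, x, y}; □◇p there: t:F, u:F, v:T, w:F, x:F, y:F. ✓
v: successors {s, t, u, w}; □◇p there: s:F, t:F, u:F, w:F. ✗
w: successors {s, t, u, v, y}; □◇p there: s:F, t:F, u:F, v:T, y:F. ✓
x: successors {s, u, w, x, y}; □◇p there: s:F, u:F, w:F, x:F, y:F. ✗
y: successors {s, t, v, x, y}; □◇p there: s:F, t:F, v:T, x:F, y:F. ✓
— 5 worlds.
For □◇□p:
s: successors {s, v, w, x}; ◇□p there: s:F, v:F, w:F, x:F. ✗
t: successors {t, u, v, x, y}; ◇□p there: t:F, u:F, v:F, x:F, y:F. ✗
u: successors {t, u, v, w, x, y}; ◇□p there: t:F, u:F, v:F, w:F, x:F, y:F. ✗
v: successors {s, t, u, w}; ◇□p there: s:F, t:F, u:F, w:F. ✗
w: successors {s, t, u, v, y}; ◇□p there: s:F, t:F, u:F, v:F, y:F. ✗
x: successors {s, u, w, x, y}; ◇□p there: s:F, u:F, w:F, x:F, y:F. ✗
y: successors {s, t, v, x, y}; ◇□p there: s:F, t:F, v:F, x:F, y:F. ✗
— 0 worlds.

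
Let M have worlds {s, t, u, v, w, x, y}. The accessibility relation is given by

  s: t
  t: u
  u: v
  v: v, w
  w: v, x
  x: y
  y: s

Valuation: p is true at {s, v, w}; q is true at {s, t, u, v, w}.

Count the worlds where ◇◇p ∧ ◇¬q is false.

s: ◇◇p is F, ◇¬q is F. ✗
t: ◇◇p is T, ◇¬q is F. ✗
u: ◇◇p is T, ◇¬q is F. ✗
v: ◇◇p is T, ◇¬q is F. ✗
w: ◇◇p is T, ◇¬q is T. ✓
x: ◇◇p is T, ◇¬q is T. ✓
y: ◇◇p is F, ◇¬q is F. ✗
Satisfying worlds: {w, x}.
So ◇◇p ∧ ◇¬q fails at the other 5 worlds.

5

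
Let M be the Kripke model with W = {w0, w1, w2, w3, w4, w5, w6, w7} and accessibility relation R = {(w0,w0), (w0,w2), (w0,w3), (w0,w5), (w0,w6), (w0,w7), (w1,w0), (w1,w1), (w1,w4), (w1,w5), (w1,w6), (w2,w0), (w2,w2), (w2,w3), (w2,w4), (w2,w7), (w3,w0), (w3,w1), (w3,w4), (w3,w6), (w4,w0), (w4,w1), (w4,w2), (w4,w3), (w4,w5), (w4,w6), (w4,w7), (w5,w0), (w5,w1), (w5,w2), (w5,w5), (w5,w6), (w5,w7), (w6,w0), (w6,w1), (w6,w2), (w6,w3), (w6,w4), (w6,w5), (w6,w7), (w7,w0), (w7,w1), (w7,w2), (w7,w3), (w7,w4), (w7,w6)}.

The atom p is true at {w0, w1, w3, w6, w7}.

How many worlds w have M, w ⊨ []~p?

w0: successors {w0, w2, w3, w5, w6, w7}; ~p there: w0:F, w2:T, w3:F, w5:T, w6:F, w7:F. ✗
w1: successors {w0, w1, w4, w5, w6}; ~p there: w0:F, w1:F, w4:T, w5:T, w6:F. ✗
w2: successors {w0, w2, w3, w4, w7}; ~p there: w0:F, w2:T, w3:F, w4:T, w7:F. ✗
w3: successors {w0, w1, w4, w6}; ~p there: w0:F, w1:F, w4:T, w6:F. ✗
w4: successors {w0, w1, w2, w3, w5, w6, w7}; ~p there: w0:F, w1:F, w2:T, w3:F, w5:T, w6:F, w7:F. ✗
w5: successors {w0, w1, w2, w5, w6, w7}; ~p there: w0:F, w1:F, w2:T, w5:T, w6:F, w7:F. ✗
w6: successors {w0, w1, w2, w3, w4, w5, w7}; ~p there: w0:F, w1:F, w2:T, w3:F, w4:T, w5:T, w7:F. ✗
w7: successors {w0, w1, w2, w3, w4, w6}; ~p there: w0:F, w1:F, w2:T, w3:F, w4:T, w6:F. ✗
Satisfying worlds: ∅.

0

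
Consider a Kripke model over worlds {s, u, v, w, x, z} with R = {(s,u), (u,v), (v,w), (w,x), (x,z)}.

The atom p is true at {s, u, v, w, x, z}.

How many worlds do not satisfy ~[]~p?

1

s: []~p is F. ✓
u: []~p is F. ✓
v: []~p is F. ✓
w: []~p is F. ✓
x: []~p is F. ✓
z: []~p is T. ✗
Satisfying worlds: {s, u, v, w, x}.
So ~[]~p fails at the other 1 world.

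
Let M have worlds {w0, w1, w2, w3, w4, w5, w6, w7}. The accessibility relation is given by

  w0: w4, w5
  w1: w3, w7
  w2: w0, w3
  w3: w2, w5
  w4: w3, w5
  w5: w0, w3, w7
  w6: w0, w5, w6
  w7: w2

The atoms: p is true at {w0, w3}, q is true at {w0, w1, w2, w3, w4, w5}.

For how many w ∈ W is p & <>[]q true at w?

w0: p is T, <>[]q is T. ✓
w1: p is F, <>[]q is T. ✗
w2: p is F, <>[]q is T. ✗
w3: p is T, <>[]q is T. ✓
w4: p is F, <>[]q is T. ✗
w5: p is F, <>[]q is T. ✗
w6: p is F, <>[]q is T. ✗
w7: p is F, <>[]q is T. ✗
Satisfying worlds: {w0, w3}.

2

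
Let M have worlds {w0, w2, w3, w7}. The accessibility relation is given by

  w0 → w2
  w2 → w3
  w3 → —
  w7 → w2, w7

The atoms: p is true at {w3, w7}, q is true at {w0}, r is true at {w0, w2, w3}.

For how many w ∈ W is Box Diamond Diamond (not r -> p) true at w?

1

w0: successors {w2}; Diamond Diamond (not r -> p) there: w2:F. ✗
w2: successors {w3}; Diamond Diamond (not r -> p) there: w3:F. ✗
w3: no successors, so Box Diamond Diamond (not r -> p) holds vacuously. ✓
w7: successors {w2, w7}; Diamond Diamond (not r -> p) there: w2:F, w7:T. ✗
Satisfying worlds: {w3}.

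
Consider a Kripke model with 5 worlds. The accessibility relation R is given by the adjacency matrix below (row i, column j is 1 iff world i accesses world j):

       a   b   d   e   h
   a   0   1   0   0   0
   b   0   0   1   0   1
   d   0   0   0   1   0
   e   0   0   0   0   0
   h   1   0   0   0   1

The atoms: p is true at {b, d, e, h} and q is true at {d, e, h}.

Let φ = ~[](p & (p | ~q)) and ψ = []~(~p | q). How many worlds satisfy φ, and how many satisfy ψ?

1 and 2

For ~[](p & (p | ~q)):
a: [](p & (p | ~q)) is T. ✗
b: [](p & (p | ~q)) is T. ✗
d: [](p & (p | ~q)) is T. ✗
e: [](p & (p | ~q)) is T. ✗
h: [](p & (p | ~q)) is F. ✓
— 1 world.
For []~(~p | q):
a: successors {b}; ~(~p | q) there: b:T. ✓
b: successors {d, h}; ~(~p | q) there: d:F, h:F. ✗
d: successors {e}; ~(~p | q) there: e:F. ✗
e: no successors, so []~(~p | q) holds vacuously. ✓
h: successors {a, h}; ~(~p | q) there: a:F, h:F. ✗
— 2 worlds.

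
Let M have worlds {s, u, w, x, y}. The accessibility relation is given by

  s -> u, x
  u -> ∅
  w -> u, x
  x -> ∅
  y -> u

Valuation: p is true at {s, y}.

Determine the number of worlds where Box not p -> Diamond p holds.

0

s: Box not p is T, Diamond p is F. ✗
u: Box not p is T, Diamond p is F. ✗
w: Box not p is T, Diamond p is F. ✗
x: Box not p is T, Diamond p is F. ✗
y: Box not p is T, Diamond p is F. ✗
Satisfying worlds: ∅.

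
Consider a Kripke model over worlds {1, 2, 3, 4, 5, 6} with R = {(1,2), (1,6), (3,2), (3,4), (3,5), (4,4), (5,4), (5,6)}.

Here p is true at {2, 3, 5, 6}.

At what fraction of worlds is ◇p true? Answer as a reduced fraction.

1/2

1: successors {2, 6}; p there: 2:T, 6:T. ✓
2: no successors, so ◇p fails. ✗
3: successors {2, 4, 5}; p there: 2:T, 4:F, 5:T. ✓
4: successors {4}; p there: 4:F. ✗
5: successors {4, 6}; p there: 4:F, 6:T. ✓
6: no successors, so ◇p fails. ✗
That's 3 of 6 worlds, so 3/6 = 1/2.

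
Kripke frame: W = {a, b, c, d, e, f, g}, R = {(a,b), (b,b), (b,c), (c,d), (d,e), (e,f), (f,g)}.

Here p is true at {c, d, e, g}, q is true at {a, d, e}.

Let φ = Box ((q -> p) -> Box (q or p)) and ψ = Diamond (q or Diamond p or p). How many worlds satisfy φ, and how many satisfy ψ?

For Box ((q -> p) -> Box (q or p)):
a: successors {b}; (q -> p) -> Box (q or p) there: b:F. ✗
b: successors {b, c}; (q -> p) -> Box (q or p) there: b:F, c:T. ✗
c: successors {d}; (q -> p) -> Box (q or p) there: d:T. ✓
d: successors {e}; (q -> p) -> Box (q or p) there: e:F. ✗
e: successors {f}; (q -> p) -> Box (q or p) there: f:T. ✓
f: successors {g}; (q -> p) -> Box (q or p) there: g:T. ✓
g: no successors, so Box ((q -> p) -> Box (q or p)) holds vacuously. ✓
— 4 worlds.
For Diamond (q or Diamond p or p):
a: successors {b}; q or Diamond p or p there: b:T. ✓
b: successors {b, c}; q or Diamond p or p there: b:T, c:T. ✓
c: successors {d}; q or Diamond p or p there: d:T. ✓
d: successors {e}; q or Diamond p or p there: e:T. ✓
e: successors {f}; q or Diamond p or p there: f:T. ✓
f: successors {g}; q or Diamond p or p there: g:T. ✓
g: no successors, so Diamond (q or Diamond p or p) fails. ✗
— 6 worlds.

4 and 6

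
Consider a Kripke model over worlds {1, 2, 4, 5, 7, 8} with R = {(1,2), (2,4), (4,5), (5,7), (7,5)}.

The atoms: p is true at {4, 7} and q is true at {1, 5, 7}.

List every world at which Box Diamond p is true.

{1, 4, 7, 8}

1: successors {2}; Diamond p there: 2:T. ✓
2: successors {4}; Diamond p there: 4:F. ✗
4: successors {5}; Diamond p there: 5:T. ✓
5: successors {7}; Diamond p there: 7:F. ✗
7: successors {5}; Diamond p there: 5:T. ✓
8: no successors, so Box Diamond p holds vacuously. ✓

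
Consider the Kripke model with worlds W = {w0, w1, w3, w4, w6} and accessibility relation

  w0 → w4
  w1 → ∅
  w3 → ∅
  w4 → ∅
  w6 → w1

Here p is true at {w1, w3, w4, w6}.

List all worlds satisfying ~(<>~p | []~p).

{w0, w6}

w0: <>~p | []~p is F. ✓
w1: <>~p | []~p is T. ✗
w3: <>~p | []~p is T. ✗
w4: <>~p | []~p is T. ✗
w6: <>~p | []~p is F. ✓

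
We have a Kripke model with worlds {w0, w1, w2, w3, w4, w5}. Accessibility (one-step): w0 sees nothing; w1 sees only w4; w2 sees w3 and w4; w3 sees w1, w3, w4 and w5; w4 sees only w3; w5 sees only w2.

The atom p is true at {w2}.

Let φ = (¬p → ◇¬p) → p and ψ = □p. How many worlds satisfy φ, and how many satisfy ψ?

For (¬p → ◇¬p) → p:
w0: ¬p → ◇¬p is F, p is F. ✓
w1: ¬p → ◇¬p is T, p is F. ✗
w2: ¬p → ◇¬p is T, p is T. ✓
w3: ¬p → ◇¬p is T, p is F. ✗
w4: ¬p → ◇¬p is T, p is F. ✗
w5: ¬p → ◇¬p is F, p is F. ✓
— 3 worlds.
For □p:
w0: no successors, so □p holds vacuously. ✓
w1: successors {w4}; p there: w4:F. ✗
w2: successors {w3, w4}; p there: w3:F, w4:F. ✗
w3: successors {w1, w3, w4, w5}; p there: w1:F, w3:F, w4:F, w5:F. ✗
w4: successors {w3}; p there: w3:F. ✗
w5: successors {w2}; p there: w2:T. ✓
— 2 worlds.

3 and 2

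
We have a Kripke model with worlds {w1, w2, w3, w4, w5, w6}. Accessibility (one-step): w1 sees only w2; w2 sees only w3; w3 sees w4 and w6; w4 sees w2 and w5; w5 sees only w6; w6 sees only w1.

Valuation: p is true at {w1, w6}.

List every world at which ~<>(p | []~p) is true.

{w2}

w1: <>(p | []~p) is T. ✗
w2: <>(p | []~p) is F. ✓
w3: <>(p | []~p) is T. ✗
w4: <>(p | []~p) is T. ✗
w5: <>(p | []~p) is T. ✗
w6: <>(p | []~p) is T. ✗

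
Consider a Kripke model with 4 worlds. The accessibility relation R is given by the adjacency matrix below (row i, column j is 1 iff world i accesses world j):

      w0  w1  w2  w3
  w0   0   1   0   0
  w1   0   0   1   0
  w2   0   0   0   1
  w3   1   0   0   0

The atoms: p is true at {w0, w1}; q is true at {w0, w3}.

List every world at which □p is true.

w0: successors {w1}; p there: w1:T. ✓
w1: successors {w2}; p there: w2:F. ✗
w2: successors {w3}; p there: w3:F. ✗
w3: successors {w0}; p there: w0:T. ✓

{w0, w3}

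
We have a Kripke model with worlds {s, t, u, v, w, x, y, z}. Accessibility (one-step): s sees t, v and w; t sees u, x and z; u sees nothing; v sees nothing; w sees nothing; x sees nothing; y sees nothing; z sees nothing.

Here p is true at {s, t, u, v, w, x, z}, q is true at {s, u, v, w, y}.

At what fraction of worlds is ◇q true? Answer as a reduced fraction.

1/4

s: successors {t, v, w}; q there: t:F, v:T, w:T. ✓
t: successors {u, x, z}; q there: u:T, x:F, z:F. ✓
u: no successors, so ◇q fails. ✗
v: no successors, so ◇q fails. ✗
w: no successors, so ◇q fails. ✗
x: no successors, so ◇q fails. ✗
y: no successors, so ◇q fails. ✗
z: no successors, so ◇q fails. ✗
That's 2 of 8 worlds, so 2/8 = 1/4.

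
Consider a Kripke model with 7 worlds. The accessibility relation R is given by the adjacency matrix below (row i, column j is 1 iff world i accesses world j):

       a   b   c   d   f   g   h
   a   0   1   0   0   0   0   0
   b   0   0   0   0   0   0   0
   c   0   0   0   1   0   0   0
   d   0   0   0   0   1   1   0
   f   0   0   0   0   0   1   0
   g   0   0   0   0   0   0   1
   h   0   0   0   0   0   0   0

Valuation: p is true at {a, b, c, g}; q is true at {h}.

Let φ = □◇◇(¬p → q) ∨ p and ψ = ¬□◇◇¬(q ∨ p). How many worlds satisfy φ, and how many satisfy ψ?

For □◇◇(¬p → q) ∨ p:
a: □◇◇(¬p → q) is F, p is T. ✓
b: □◇◇(¬p → q) is T, p is T. ✓
c: □◇◇(¬p → q) is T, p is T. ✓
d: □◇◇(¬p → q) is F, p is F. ✗
f: □◇◇(¬p → q) is F, p is F. ✗
g: □◇◇(¬p → q) is F, p is T. ✓
h: □◇◇(¬p → q) is T, p is F. ✓
— 5 worlds.
For ¬□◇◇¬(q ∨ p):
a: □◇◇¬(q ∨ p) is F. ✓
b: □◇◇¬(q ∨ p) is T. ✗
c: □◇◇¬(q ∨ p) is F. ✓
d: □◇◇¬(q ∨ p) is F. ✓
f: □◇◇¬(q ∨ p) is F. ✓
g: □◇◇¬(q ∨ p) is F. ✓
h: □◇◇¬(q ∨ p) is T. ✗
— 5 worlds.

5 and 5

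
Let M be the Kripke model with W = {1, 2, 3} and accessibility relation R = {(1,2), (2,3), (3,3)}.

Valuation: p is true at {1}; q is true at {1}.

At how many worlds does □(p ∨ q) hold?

0

1: successors {2}; p ∨ q there: 2:F. ✗
2: successors {3}; p ∨ q there: 3:F. ✗
3: successors {3}; p ∨ q there: 3:F. ✗
Satisfying worlds: ∅.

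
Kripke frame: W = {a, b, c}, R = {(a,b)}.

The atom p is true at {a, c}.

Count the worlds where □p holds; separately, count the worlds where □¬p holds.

2 and 3

For □p:
a: successors {b}; p there: b:F. ✗
b: no successors, so □p holds vacuously. ✓
c: no successors, so □p holds vacuously. ✓
— 2 worlds.
For □¬p:
a: successors {b}; ¬p there: b:T. ✓
b: no successors, so □¬p holds vacuously. ✓
c: no successors, so □¬p holds vacuously. ✓
— 3 worlds.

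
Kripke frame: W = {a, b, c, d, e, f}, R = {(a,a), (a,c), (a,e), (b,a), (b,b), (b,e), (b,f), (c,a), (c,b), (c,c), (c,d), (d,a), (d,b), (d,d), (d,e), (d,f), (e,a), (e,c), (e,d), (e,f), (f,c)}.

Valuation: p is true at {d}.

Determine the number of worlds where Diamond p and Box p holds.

0

a: Diamond p is F, Box p is F. ✗
b: Diamond p is F, Box p is F. ✗
c: Diamond p is T, Box p is F. ✗
d: Diamond p is T, Box p is F. ✗
e: Diamond p is T, Box p is F. ✗
f: Diamond p is F, Box p is F. ✗
Satisfying worlds: ∅.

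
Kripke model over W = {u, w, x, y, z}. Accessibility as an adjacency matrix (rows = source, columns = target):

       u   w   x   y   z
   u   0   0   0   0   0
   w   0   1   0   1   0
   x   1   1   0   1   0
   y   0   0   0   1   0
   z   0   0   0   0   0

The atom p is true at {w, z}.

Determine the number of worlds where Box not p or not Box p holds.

5

u: Box not p is T, not Box p is F. ✓
w: Box not p is F, not Box p is T. ✓
x: Box not p is F, not Box p is T. ✓
y: Box not p is T, not Box p is T. ✓
z: Box not p is T, not Box p is F. ✓
Satisfying worlds: {u, w, x, y, z}.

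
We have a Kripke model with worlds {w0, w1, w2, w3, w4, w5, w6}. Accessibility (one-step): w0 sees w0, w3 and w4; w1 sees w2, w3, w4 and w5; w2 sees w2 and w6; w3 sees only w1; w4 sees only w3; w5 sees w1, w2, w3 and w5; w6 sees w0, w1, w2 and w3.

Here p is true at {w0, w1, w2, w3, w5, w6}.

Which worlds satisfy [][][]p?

{w3}

w0: successors {w0, w3, w4}; [][]p there: w0:F, w3:F, w4:T. ✗
w1: successors {w2, w3, w4, w5}; [][]p there: w2:T, w3:F, w4:T, w5:F. ✗
w2: successors {w2, w6}; [][]p there: w2:T, w6:F. ✗
w3: successors {w1}; [][]p there: w1:T. ✓
w4: successors {w3}; [][]p there: w3:F. ✗
w5: successors {w1, w2, w3, w5}; [][]p there: w1:T, w2:T, w3:F, w5:F. ✗
w6: successors {w0, w1, w2, w3}; [][]p there: w0:F, w1:T, w2:T, w3:F. ✗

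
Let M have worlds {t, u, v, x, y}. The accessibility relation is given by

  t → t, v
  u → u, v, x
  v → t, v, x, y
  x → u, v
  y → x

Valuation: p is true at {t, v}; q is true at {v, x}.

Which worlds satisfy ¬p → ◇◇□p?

{t, u, v, x}

t: ¬p is F, ◇◇□p is T. ✓
u: ¬p is T, ◇◇□p is T. ✓
v: ¬p is F, ◇◇□p is T. ✓
x: ¬p is T, ◇◇□p is T. ✓
y: ¬p is T, ◇◇□p is F. ✗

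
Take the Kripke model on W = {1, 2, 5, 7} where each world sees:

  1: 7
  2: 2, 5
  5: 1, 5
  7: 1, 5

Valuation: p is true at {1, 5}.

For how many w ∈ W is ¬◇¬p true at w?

1: ◇¬p is T. ✗
2: ◇¬p is T. ✗
5: ◇¬p is F. ✓
7: ◇¬p is F. ✓
Satisfying worlds: {5, 7}.

2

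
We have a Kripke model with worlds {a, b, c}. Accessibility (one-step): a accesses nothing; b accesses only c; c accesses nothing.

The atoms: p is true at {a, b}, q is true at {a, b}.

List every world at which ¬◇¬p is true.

a: ◇¬p is F. ✓
b: ◇¬p is T. ✗
c: ◇¬p is F. ✓

{a, c}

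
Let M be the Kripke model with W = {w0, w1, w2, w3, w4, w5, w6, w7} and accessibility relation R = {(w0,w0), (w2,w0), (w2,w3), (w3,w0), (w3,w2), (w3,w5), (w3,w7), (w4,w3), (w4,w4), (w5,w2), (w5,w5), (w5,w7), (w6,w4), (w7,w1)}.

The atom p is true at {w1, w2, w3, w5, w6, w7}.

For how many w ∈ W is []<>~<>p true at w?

3

w0: successors {w0}; <>~<>p there: w0:T. ✓
w1: no successors, so []<>~<>p holds vacuously. ✓
w2: successors {w0, w3}; <>~<>p there: w0:T, w3:T. ✓
w3: successors {w0, w2, w5, w7}; <>~<>p there: w0:T, w2:T, w5:F, w7:T. ✗
w4: successors {w3, w4}; <>~<>p there: w3:T, w4:F. ✗
w5: successors {w2, w5, w7}; <>~<>p there: w2:T, w5:F, w7:T. ✗
w6: successors {w4}; <>~<>p there: w4:F. ✗
w7: successors {w1}; <>~<>p there: w1:F. ✗
Satisfying worlds: {w0, w1, w2}.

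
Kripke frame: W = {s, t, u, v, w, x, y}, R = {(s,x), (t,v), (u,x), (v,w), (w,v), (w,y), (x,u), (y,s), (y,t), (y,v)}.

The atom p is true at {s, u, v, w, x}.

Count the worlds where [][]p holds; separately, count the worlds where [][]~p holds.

For [][]p:
s: successors {x}; []p there: x:T. ✓
t: successors {v}; []p there: v:T. ✓
u: successors {x}; []p there: x:T. ✓
v: successors {w}; []p there: w:F. ✗
w: successors {v, y}; []p there: v:T, y:F. ✗
x: successors {u}; []p there: u:T. ✓
y: successors {s, t, v}; []p there: s:T, t:T, v:T. ✓
— 5 worlds.
For [][]~p:
s: successors {x}; []~p there: x:F. ✗
t: successors {v}; []~p there: v:F. ✗
u: successors {x}; []~p there: x:F. ✗
v: successors {w}; []~p there: w:F. ✗
w: successors {v, y}; []~p there: v:F, y:F. ✗
x: successors {u}; []~p there: u:F. ✗
y: successors {s, t, v}; []~p there: s:F, t:F, v:F. ✗
— 0 worlds.

5 and 0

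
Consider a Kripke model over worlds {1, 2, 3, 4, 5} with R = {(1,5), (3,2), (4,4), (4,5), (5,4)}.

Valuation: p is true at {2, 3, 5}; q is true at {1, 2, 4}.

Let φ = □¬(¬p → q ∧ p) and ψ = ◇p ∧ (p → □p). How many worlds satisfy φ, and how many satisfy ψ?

For □¬(¬p → q ∧ p):
1: successors {5}; ¬(¬p → q ∧ p) there: 5:F. ✗
2: no successors, so □¬(¬p → q ∧ p) holds vacuously. ✓
3: successors {2}; ¬(¬p → q ∧ p) there: 2:F. ✗
4: successors {4, 5}; ¬(¬p → q ∧ p) there: 4:T, 5:F. ✗
5: successors {4}; ¬(¬p → q ∧ p) there: 4:T. ✓
— 2 worlds.
For ◇p ∧ (p → □p):
1: ◇p is T, p → □p is T. ✓
2: ◇p is F, p → □p is T. ✗
3: ◇p is T, p → □p is T. ✓
4: ◇p is T, p → □p is T. ✓
5: ◇p is F, p → □p is F. ✗
— 3 worlds.

2 and 3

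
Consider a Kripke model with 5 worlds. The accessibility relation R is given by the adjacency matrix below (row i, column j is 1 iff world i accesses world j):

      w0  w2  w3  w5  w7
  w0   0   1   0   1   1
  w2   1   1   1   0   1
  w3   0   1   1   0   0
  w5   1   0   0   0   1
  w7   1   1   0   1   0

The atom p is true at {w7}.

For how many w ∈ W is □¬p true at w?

2

w0: successors {w2, w5, w7}; ¬p there: w2:T, w5:T, w7:F. ✗
w2: successors {w0, w2, w3, w7}; ¬p there: w0:T, w2:T, w3:T, w7:F. ✗
w3: successors {w2, w3}; ¬p there: w2:T, w3:T. ✓
w5: successors {w0, w7}; ¬p there: w0:T, w7:F. ✗
w7: successors {w0, w2, w5}; ¬p there: w0:T, w2:T, w5:T. ✓
Satisfying worlds: {w3, w7}.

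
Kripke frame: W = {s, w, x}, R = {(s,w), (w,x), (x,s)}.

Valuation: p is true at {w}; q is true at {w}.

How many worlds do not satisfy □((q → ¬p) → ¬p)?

0

s: successors {w}; (q → ¬p) → ¬p there: w:T. ✓
w: successors {x}; (q → ¬p) → ¬p there: x:T. ✓
x: successors {s}; (q → ¬p) → ¬p there: s:T. ✓
Satisfying worlds: {s, w, x}.
So □((q → ¬p) → ¬p) fails at the other 0 worlds.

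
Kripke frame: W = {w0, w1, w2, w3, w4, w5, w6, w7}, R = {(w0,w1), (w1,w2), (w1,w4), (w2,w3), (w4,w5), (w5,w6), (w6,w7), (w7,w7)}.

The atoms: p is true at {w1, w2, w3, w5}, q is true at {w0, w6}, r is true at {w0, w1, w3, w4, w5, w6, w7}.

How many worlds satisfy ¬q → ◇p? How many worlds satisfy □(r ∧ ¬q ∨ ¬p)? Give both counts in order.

5 and 7

For ¬q → ◇p:
w0: ¬q is F, ◇p is T. ✓
w1: ¬q is T, ◇p is T. ✓
w2: ¬q is T, ◇p is T. ✓
w3: ¬q is T, ◇p is F. ✗
w4: ¬q is T, ◇p is T. ✓
w5: ¬q is T, ◇p is F. ✗
w6: ¬q is F, ◇p is F. ✓
w7: ¬q is T, ◇p is F. ✗
— 5 worlds.
For □(r ∧ ¬q ∨ ¬p):
w0: successors {w1}; r ∧ ¬q ∨ ¬p there: w1:T. ✓
w1: successors {w2, w4}; r ∧ ¬q ∨ ¬p there: w2:F, w4:T. ✗
w2: successors {w3}; r ∧ ¬q ∨ ¬p there: w3:T. ✓
w3: no successors, so □(r ∧ ¬q ∨ ¬p) holds vacuously. ✓
w4: successors {w5}; r ∧ ¬q ∨ ¬p there: w5:T. ✓
w5: successors {w6}; r ∧ ¬q ∨ ¬p there: w6:T. ✓
w6: successors {w7}; r ∧ ¬q ∨ ¬p there: w7:T. ✓
w7: successors {w7}; r ∧ ¬q ∨ ¬p there: w7:T. ✓
— 7 worlds.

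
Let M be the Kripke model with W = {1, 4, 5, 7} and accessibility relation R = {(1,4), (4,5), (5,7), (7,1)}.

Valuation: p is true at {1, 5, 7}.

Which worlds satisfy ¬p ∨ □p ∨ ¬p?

1: ¬p ∨ □p is F, ¬p is F. ✗
4: ¬p ∨ □p is T, ¬p is T. ✓
5: ¬p ∨ □p is T, ¬p is F. ✓
7: ¬p ∨ □p is T, ¬p is F. ✓

{4, 5, 7}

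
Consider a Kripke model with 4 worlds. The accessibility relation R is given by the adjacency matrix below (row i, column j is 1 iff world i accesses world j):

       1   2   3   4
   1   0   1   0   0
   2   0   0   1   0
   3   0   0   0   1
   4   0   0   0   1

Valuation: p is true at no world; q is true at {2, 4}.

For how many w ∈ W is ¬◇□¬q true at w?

3

1: ◇□¬q is T. ✗
2: ◇□¬q is F. ✓
3: ◇□¬q is F. ✓
4: ◇□¬q is F. ✓
Satisfying worlds: {2, 3, 4}.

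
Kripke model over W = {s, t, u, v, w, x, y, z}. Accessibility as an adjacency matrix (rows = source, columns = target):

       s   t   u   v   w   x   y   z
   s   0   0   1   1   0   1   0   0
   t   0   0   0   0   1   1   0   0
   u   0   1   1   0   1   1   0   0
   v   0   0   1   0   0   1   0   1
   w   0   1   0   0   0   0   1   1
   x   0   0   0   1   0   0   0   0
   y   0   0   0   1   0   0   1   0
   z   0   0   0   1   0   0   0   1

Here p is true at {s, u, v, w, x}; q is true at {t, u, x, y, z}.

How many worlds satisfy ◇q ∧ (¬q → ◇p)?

s: ◇q is T, ¬q → ◇p is T. ✓
t: ◇q is T, ¬q → ◇p is T. ✓
u: ◇q is T, ¬q → ◇p is T. ✓
v: ◇q is T, ¬q → ◇p is T. ✓
w: ◇q is T, ¬q → ◇p is F. ✗
x: ◇q is F, ¬q → ◇p is T. ✗
y: ◇q is T, ¬q → ◇p is T. ✓
z: ◇q is T, ¬q → ◇p is T. ✓
Satisfying worlds: {s, t, u, v, y, z}.

6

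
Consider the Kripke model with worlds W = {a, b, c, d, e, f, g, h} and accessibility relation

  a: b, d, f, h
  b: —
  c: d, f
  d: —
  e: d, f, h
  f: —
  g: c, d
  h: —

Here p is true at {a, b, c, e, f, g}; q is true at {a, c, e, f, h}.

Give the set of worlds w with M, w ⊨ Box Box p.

a: successors {b, d, f, h}; Box p there: b:T, d:T, f:T, h:T. ✓
b: no successors, so Box Box p holds vacuously. ✓
c: successors {d, f}; Box p there: d:T, f:T. ✓
d: no successors, so Box Box p holds vacuously. ✓
e: successors {d, f, h}; Box p there: d:T, f:T, h:T. ✓
f: no successors, so Box Box p holds vacuously. ✓
g: successors {c, d}; Box p there: c:F, d:T. ✗
h: no successors, so Box Box p holds vacuously. ✓

{a, b, c, d, e, f, h}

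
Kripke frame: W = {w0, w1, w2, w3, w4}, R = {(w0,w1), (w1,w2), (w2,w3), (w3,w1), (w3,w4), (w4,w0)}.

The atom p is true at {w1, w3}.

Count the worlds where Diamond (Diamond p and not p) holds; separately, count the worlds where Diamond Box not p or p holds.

For Diamond (Diamond p and not p):
w0: successors {w1}; Diamond p and not p there: w1:F. ✗
w1: successors {w2}; Diamond p and not p there: w2:T. ✓
w2: successors {w3}; Diamond p and not p there: w3:F. ✗
w3: successors {w1, w4}; Diamond p and not p there: w1:F, w4:F. ✗
w4: successors {w0}; Diamond p and not p there: w0:T. ✓
— 2 worlds.
For Diamond Box not p or p:
w0: Diamond Box not p is T, p is F. ✓
w1: Diamond Box not p is F, p is T. ✓
w2: Diamond Box not p is F, p is F. ✗
w3: Diamond Box not p is T, p is T. ✓
w4: Diamond Box not p is F, p is F. ✗
— 3 worlds.

2 and 3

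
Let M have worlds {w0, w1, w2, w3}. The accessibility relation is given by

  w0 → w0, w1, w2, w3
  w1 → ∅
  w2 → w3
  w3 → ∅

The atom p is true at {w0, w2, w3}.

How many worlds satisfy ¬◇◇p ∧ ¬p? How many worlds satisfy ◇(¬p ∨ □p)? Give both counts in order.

For ¬◇◇p ∧ ¬p:
w0: ¬◇◇p is F, ¬p is F. ✗
w1: ¬◇◇p is T, ¬p is T. ✓
w2: ¬◇◇p is T, ¬p is F. ✗
w3: ¬◇◇p is T, ¬p is F. ✗
— 1 world.
For ◇(¬p ∨ □p):
w0: successors {w0, w1, w2, w3}; ¬p ∨ □p there: w0:F, w1:T, w2:T, w3:T. ✓
w1: no successors, so ◇(¬p ∨ □p) fails. ✗
w2: successors {w3}; ¬p ∨ □p there: w3:T. ✓
w3: no successors, so ◇(¬p ∨ □p) fails. ✗
— 2 worlds.

1 and 2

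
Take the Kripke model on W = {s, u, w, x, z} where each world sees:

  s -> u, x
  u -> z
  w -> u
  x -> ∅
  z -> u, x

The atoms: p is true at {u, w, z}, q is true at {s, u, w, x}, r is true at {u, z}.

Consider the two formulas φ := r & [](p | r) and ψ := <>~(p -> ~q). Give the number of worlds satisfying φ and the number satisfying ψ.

For r & [](p | r):
s: r is F, [](p | r) is F. ✗
u: r is T, [](p | r) is T. ✓
w: r is F, [](p | r) is T. ✗
x: r is F, [](p | r) is T. ✗
z: r is T, [](p | r) is F. ✗
— 1 world.
For <>~(p -> ~q):
s: successors {u, x}; ~(p -> ~q) there: u:T, x:F. ✓
u: successors {z}; ~(p -> ~q) there: z:F. ✗
w: successors {u}; ~(p -> ~q) there: u:T. ✓
x: no successors, so <>~(p -> ~q) fails. ✗
z: successors {u, x}; ~(p -> ~q) there: u:T, x:F. ✓
— 3 worlds.

1 and 3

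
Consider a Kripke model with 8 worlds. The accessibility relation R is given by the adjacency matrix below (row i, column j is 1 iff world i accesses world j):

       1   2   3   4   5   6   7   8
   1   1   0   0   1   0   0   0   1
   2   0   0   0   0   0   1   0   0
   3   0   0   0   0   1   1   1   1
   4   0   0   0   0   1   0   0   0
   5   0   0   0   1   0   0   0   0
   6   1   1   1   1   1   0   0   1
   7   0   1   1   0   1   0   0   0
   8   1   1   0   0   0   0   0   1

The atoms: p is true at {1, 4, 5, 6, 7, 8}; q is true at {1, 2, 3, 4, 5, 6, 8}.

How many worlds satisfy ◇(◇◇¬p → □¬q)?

6

1: successors {1, 4, 8}; ◇◇¬p → □¬q there: 1:F, 4:T, 8:F. ✓
2: successors {6}; ◇◇¬p → □¬q there: 6:F. ✗
3: successors {5, 6, 7, 8}; ◇◇¬p → □¬q there: 5:T, 6:F, 7:T, 8:F. ✓
4: successors {5}; ◇◇¬p → □¬q there: 5:T. ✓
5: successors {4}; ◇◇¬p → □¬q there: 4:T. ✓
6: successors {1, 2, 3, 4, 5, 8}; ◇◇¬p → □¬q there: 1:F, 2:F, 3:F, 4:T, 5:T, 8:F. ✓
7: successors {2, 3, 5}; ◇◇¬p → □¬q there: 2:F, 3:F, 5:T. ✓
8: successors {1, 2, 8}; ◇◇¬p → □¬q there: 1:F, 2:F, 8:F. ✗
Satisfying worlds: {1, 3, 4, 5, 6, 7}.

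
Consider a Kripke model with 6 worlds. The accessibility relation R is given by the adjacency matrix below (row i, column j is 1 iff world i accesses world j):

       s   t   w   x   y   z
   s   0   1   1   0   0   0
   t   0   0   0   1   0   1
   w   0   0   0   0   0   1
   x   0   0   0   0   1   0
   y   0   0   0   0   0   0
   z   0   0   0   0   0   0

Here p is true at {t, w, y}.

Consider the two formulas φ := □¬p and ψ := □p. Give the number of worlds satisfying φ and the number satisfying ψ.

4 and 4

For □¬p:
s: successors {t, w}; ¬p there: t:F, w:F. ✗
t: successors {x, z}; ¬p there: x:T, z:T. ✓
w: successors {z}; ¬p there: z:T. ✓
x: successors {y}; ¬p there: y:F. ✗
y: no successors, so □¬p holds vacuously. ✓
z: no successors, so □¬p holds vacuously. ✓
— 4 worlds.
For □p:
s: successors {t, w}; p there: t:T, w:T. ✓
t: successors {x, z}; p there: x:F, z:F. ✗
w: successors {z}; p there: z:F. ✗
x: successors {y}; p there: y:T. ✓
y: no successors, so □p holds vacuously. ✓
z: no successors, so □p holds vacuously. ✓
— 4 worlds.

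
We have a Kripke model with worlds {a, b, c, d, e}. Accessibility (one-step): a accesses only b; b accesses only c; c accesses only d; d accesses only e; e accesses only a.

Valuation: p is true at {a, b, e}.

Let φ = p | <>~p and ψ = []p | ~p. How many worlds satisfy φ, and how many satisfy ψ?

For p | <>~p:
a: p is T, <>~p is F. ✓
b: p is T, <>~p is T. ✓
c: p is F, <>~p is T. ✓
d: p is F, <>~p is F. ✗
e: p is T, <>~p is F. ✓
— 4 worlds.
For []p | ~p:
a: []p is T, ~p is F. ✓
b: []p is F, ~p is F. ✗
c: []p is F, ~p is T. ✓
d: []p is T, ~p is T. ✓
e: []p is T, ~p is F. ✓
— 4 worlds.

4 and 4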